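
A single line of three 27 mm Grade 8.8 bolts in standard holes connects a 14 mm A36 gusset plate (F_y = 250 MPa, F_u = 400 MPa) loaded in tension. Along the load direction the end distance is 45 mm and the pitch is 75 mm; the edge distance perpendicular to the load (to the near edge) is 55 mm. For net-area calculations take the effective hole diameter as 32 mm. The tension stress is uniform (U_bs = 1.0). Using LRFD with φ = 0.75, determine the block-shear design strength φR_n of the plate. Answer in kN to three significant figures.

454 kN

Shear plane L_v = 45 + 2·75 = 195 mm; A_gv = 195 × 14 = 2730 mm².
A_nv = (195 − 2.5·32) × 14 = 1610 mm².
A_nt = (55 − 0.5·32) × 14 = 546 mm².
0.6 F_u A_nv = 386.4 kN; 0.6 F_y A_gv = 409.5 kN → shear rupture governs the shear term.
R_n = 386.4 + 1.0 × 400 × 546 / 1000 = 604.8 kN.
Design strength φR_n = 0.75 × 604.8 = 454 kN.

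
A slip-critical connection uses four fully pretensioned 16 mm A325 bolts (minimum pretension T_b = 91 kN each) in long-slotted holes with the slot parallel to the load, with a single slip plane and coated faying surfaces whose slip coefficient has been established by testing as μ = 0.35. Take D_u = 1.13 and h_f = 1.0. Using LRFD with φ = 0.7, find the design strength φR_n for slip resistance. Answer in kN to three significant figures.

101 kN

R_n = μ · D_u · h_f · T_b · n_s · n_b = 0.35 × 1.13 × 1.0 × 91 × 1 × 4 = 144 kN.
Design strength φR_n = 0.7 × 144 = 101 kN.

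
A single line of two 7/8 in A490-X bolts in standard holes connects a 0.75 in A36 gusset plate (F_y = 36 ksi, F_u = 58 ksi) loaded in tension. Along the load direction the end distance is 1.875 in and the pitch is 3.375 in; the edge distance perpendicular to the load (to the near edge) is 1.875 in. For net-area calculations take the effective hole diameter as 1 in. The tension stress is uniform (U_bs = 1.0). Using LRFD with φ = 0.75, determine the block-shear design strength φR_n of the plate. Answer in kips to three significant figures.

109 kips

Shear plane L_v = 1.875 + 1·3.375 = 5.25 in; A_gv = 5.25 × 0.75 = 3.938 in².
A_nv = (5.25 − 1.5·1) × 0.75 = 2.812 in².
A_nt = (1.875 − 0.5·1) × 0.75 = 1.031 in².
0.6 F_u A_nv = 97.87 kips; 0.6 F_y A_gv = 85.05 kips → shear yielding governs the shear term.
R_n = 85.05 + 1.0 × 58 × 1.031 = 144.9 kips.
Design strength φR_n = 0.75 × 144.9 = 109 kips.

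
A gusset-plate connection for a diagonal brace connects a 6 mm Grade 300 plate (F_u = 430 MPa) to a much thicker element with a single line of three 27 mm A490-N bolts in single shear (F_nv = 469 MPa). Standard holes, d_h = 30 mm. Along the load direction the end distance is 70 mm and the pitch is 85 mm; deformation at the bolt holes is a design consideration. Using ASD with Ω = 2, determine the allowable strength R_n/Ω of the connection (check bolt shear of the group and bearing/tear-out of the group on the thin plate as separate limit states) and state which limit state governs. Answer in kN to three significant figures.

251 kN (bearing governs)

Bolt shear: A_b = π·27²/4 = 572.6 mm²; R_n = 469 × 572.6 × 3 × 1 / 1000 = 805.6 kN → 805.6 / 2 = 403 kN.
Bearing (1.2 l_c t F_u ≤ 2.4 d t F_u): upper limit = 2.4·27·6·430 / 1000 = 167.2 kN.
  Edge l_c = 70 − 30/2 = 55 → r_n = 167.2 kN; interior l_c = 85 − 30 = 55 → r_n = 167.2 kN.
  R_n,bearing = 1·167.2 + 2·167.2 = 501.6 kN → 501.6 / 2 = 251 kN.
Bearing governs: 251 kN.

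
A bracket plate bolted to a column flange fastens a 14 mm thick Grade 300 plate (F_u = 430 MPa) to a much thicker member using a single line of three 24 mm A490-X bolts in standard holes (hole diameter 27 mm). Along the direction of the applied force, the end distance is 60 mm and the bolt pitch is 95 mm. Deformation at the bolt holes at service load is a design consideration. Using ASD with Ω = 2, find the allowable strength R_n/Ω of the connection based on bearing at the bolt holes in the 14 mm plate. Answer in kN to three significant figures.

515 kN

Per bolt r_n = 1.2 l_c t F_u ≤ 2.4 d t F_u; upper limit = 2.4 × 24 × 14 × 430 / 1000 = 346.8 kN.
Edge bolt: l_c = 60 − 27/2 = 46.5 mm → 1.2 × 46.5 × 14 × 430 / 1000 = 335.9 → r_n = 335.9 kN.
Interior bolts: l_c = 95 − 27 = 68 mm → 1.2 × 68 × 14 × 430 / 1000 = 491.2 → r_n = 346.8 kN.
R_n = 1 × 335.9 + 2 × 346.8 = 1029 kN.
Allowable strength R_n/Ω = 1029 / 2 = 515 kN.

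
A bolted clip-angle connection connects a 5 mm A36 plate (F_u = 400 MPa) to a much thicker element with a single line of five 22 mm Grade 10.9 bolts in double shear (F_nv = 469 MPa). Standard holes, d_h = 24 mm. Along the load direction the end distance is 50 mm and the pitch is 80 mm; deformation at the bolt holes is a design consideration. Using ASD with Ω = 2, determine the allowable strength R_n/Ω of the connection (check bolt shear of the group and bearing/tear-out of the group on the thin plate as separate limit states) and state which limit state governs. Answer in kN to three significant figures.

257 kN (bearing governs)

Bolt shear: A_b = π·22²/4 = 380.1 mm²; R_n = 469 × 380.1 × 5 × 2 / 1000 = 1783 kN → 1783 / 2 = 891 kN.
Bearing (1.2 l_c t F_u ≤ 2.4 d t F_u): upper limit = 2.4·22·5·400 / 1000 = 105.6 kN.
  Edge l_c = 50 − 24/2 = 38 → r_n = 91.2 kN; interior l_c = 80 − 24 = 56 → r_n = 105.6 kN.
  R_n,bearing = 1·91.2 + 4·105.6 = 513.6 kN → 513.6 / 2 = 257 kN.
Bearing governs: 257 kN.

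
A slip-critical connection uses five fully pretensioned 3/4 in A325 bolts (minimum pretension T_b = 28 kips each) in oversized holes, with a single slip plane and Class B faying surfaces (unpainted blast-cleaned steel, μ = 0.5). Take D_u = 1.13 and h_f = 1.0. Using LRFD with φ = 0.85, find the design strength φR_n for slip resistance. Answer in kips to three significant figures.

67.2 kips

R_n = μ · D_u · h_f · T_b · n_s · n_b = 0.5 × 1.13 × 1.0 × 28 × 1 × 5 = 79.1 kips.
Design strength φR_n = 0.85 × 79.1 = 67.2 kips.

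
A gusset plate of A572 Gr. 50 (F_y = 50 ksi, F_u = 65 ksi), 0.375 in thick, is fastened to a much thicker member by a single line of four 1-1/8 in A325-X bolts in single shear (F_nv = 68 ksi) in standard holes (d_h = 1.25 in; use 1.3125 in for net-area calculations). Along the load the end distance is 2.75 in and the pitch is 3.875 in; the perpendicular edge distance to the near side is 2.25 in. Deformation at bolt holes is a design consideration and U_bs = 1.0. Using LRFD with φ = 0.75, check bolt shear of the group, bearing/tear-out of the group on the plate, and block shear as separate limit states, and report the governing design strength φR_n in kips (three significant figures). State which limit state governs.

Bolt shear: A_b = π·1.125²/4 = 0.994 in²; R_n = 68 × 0.994 × 4 × 1 = 270.4 kips → 0.75 × 270.4 = 203 kips.
Bearing: edge l_c = 2.125, r_n = 62.16 kips; interior l_c = 2.625, r_n = 65.81 kips; R_n = 62.16 + 3·65.81 = 259.6 kips → 195 kips.
Block shear: A_gv = 5.391, A_nv = 3.668, A_nt = 0.5977 in²; R_n = min(0.6F_uA_nv, 0.6F_yA_gv) + U_bs·F_u·A_nt = 181.9 kips → 136 kips.
Block shear governs: 136 kips.

136 kips (block shear governs)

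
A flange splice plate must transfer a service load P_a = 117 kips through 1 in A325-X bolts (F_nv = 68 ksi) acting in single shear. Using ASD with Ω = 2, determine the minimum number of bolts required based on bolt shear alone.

A_b = π·1²/4 = 0.7854 in².
Per-bolt allowable strength R_n/Ω = 68 × 0.7854 × 1 / 2 = 26.7 kips.
n ≥ 117 / 26.7 = 4.381 → use 5 bolts.

5 bolts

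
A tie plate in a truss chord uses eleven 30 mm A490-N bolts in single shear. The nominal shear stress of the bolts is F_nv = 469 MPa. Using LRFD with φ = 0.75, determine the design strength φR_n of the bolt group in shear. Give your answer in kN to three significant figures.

2740 kN

A_b = π × 30² / 4 = 706.9 mm².
R_n = F_nv · A_b · n · n_s = 469 × 706.9 × 11 × 1 / 1000 = 3647 kN.
Design strength φR_n = 0.75 × 3647 = 2740 kN.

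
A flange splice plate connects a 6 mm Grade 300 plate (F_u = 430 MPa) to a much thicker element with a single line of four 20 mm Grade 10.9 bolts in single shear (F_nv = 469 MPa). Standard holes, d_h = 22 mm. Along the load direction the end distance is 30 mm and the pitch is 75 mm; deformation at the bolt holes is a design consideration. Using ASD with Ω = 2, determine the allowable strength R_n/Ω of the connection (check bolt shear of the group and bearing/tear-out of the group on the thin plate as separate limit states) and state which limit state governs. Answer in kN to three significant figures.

215 kN (bearing governs)

Bolt shear: A_b = π·20²/4 = 314.2 mm²; R_n = 469 × 314.2 × 4 × 1 / 1000 = 589.4 kN → 589.4 / 2 = 295 kN.
Bearing (1.2 l_c t F_u ≤ 2.4 d t F_u): upper limit = 2.4·20·6·430 / 1000 = 123.8 kN.
  Edge l_c = 30 − 22/2 = 19 → r_n = 58.82 kN; interior l_c = 75 − 22 = 53 → r_n = 123.8 kN.
  R_n,bearing = 1·58.82 + 3·123.8 = 430.3 kN → 430.3 / 2 = 215 kN.
Bearing governs: 215 kN.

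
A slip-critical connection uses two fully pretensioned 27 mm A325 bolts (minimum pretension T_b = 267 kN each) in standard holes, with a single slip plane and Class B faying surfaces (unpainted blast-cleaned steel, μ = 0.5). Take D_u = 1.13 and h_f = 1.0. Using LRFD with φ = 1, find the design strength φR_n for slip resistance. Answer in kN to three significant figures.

R_n = μ · D_u · h_f · T_b · n_s · n_b = 0.5 × 1.13 × 1.0 × 267 × 1 × 2 = 301.7 kN.
Design strength φR_n = 1 × 301.7 = 302 kN.

302 kN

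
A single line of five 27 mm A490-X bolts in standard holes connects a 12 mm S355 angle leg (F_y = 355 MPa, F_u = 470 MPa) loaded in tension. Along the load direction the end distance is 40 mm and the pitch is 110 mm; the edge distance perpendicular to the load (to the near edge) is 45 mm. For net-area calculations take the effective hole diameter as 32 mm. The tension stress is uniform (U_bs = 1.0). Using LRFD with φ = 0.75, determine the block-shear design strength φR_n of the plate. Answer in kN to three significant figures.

Shear plane L_v = 40 + 4·110 = 480 mm; A_gv = 480 × 12 = 5760 mm².
A_nv = (480 − 4.5·32) × 12 = 4032 mm².
A_nt = (45 − 0.5·32) × 12 = 348 mm².
0.6 F_u A_nv = 1137 kN; 0.6 F_y A_gv = 1227 kN → shear rupture governs the shear term.
R_n = 1137 + 1.0 × 470 × 348 / 1000 = 1301 kN.
Design strength φR_n = 0.75 × 1301 = 975 kN.

975 kN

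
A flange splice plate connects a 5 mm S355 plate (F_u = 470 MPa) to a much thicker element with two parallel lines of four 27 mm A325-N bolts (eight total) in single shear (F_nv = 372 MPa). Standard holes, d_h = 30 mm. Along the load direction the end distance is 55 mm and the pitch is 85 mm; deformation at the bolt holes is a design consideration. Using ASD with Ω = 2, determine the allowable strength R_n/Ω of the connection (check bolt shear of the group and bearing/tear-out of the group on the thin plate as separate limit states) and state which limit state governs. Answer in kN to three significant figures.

Bolt shear: A_b = π·27²/4 = 572.6 mm²; R_n = 372 × 572.6 × 8 × 1 / 1000 = 1704 kN → 1704 / 2 = 852 kN.
Bearing (1.2 l_c t F_u ≤ 2.4 d t F_u): upper limit = 2.4·27·5·470 / 1000 = 152.3 kN.
  Edge l_c = 55 − 30/2 = 40 → r_n = 112.8 kN; interior l_c = 85 − 30 = 55 → r_n = 152.3 kN.
  R_n,bearing = 2·112.8 + 6·152.3 = 1139 kN → 1139 / 2 = 570 kN.
Bearing governs: 570 kN.

570 kN (bearing governs)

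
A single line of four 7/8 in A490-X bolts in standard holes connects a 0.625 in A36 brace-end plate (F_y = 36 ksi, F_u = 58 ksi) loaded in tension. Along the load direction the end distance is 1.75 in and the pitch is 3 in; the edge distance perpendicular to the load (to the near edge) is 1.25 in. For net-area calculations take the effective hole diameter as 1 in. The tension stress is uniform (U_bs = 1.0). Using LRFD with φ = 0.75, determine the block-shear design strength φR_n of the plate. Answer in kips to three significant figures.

129 kips

Shear plane L_v = 1.75 + 3·3 = 10.75 in; A_gv = 10.75 × 0.625 = 6.719 in².
A_nv = (10.75 − 3.5·1) × 0.625 = 4.531 in².
A_nt = (1.25 − 0.5·1) × 0.625 = 0.4688 in².
0.6 F_u A_nv = 157.7 kips; 0.6 F_y A_gv = 145.1 kips → shear yielding governs the shear term.
R_n = 145.1 + 1.0 × 58 × 0.4688 = 172.3 kips.
Design strength φR_n = 0.75 × 172.3 = 129 kips.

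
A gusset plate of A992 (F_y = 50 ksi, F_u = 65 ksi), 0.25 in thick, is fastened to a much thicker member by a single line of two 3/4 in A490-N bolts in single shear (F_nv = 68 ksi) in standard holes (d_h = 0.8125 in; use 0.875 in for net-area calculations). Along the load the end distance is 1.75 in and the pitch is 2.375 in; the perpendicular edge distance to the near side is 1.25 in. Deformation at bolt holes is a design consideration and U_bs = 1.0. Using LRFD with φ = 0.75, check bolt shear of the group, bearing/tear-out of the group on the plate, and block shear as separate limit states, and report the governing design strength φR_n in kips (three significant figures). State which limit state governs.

Bolt shear: A_b = π·0.75²/4 = 0.4418 in²; R_n = 68 × 0.4418 × 2 × 1 = 60.08 kips → 0.75 × 60.08 = 45.1 kips.
Bearing: edge l_c = 1.344, r_n = 26.2 kips; interior l_c = 1.562, r_n = 29.25 kips; R_n = 26.2 + 1·29.25 = 55.45 kips → 41.6 kips.
Block shear: A_gv = 1.031, A_nv = 0.7031, A_nt = 0.2031 in²; R_n = min(0.6F_uA_nv, 0.6F_yA_gv) + U_bs·F_u·A_nt = 40.62 kips → 30.5 kips.
Block shear governs: 30.5 kips.

30.5 kips (block shear governs)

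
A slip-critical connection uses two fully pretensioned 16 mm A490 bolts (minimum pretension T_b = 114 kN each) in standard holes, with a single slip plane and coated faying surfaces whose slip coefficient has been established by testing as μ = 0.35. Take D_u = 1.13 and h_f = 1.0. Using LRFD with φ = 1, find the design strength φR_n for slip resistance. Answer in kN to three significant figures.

R_n = μ · D_u · h_f · T_b · n_s · n_b = 0.35 × 1.13 × 1.0 × 114 × 1 × 2 = 90.17 kN.
Design strength φR_n = 1 × 90.17 = 90.2 kN.

90.2 kN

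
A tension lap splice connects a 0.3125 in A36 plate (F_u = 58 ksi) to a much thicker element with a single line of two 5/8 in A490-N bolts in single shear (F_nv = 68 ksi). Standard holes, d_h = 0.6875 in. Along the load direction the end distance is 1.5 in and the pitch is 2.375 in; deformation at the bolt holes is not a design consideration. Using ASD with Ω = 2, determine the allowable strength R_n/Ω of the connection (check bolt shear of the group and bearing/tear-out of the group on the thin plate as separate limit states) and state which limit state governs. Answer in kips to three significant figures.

20.9 kips (bolt shear governs)

Bolt shear: A_b = π·0.625²/4 = 0.3068 in²; R_n = 68 × 0.3068 × 2 × 1 = 41.72 kips → 41.72 / 2 = 20.9 kips.
Bearing (1.5 l_c t F_u ≤ 3.0 d t F_u): upper limit = 3.0·0.625·0.3125·58 = 33.98 kips.
  Edge l_c = 1.5 − 0.6875/2 = 1.156 → r_n = 31.44 kips; interior l_c = 2.375 − 0.6875 = 1.688 → r_n = 33.98 kips.
  R_n,bearing = 1·31.44 + 1·33.98 = 65.42 kips → 65.42 / 2 = 32.7 kips.
Bolt shear governs: 20.9 kips.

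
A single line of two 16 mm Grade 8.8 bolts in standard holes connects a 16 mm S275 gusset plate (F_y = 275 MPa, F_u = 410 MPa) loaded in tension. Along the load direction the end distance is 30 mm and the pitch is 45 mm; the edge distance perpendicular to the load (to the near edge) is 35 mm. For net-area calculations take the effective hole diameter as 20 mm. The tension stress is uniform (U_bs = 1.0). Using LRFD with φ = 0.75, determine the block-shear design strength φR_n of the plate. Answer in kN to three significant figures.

Shear plane L_v = 30 + 1·45 = 75 mm; A_gv = 75 × 16 = 1200 mm².
A_nv = (75 − 1.5·20) × 16 = 720 mm².
A_nt = (35 − 0.5·20) × 16 = 400 mm².
0.6 F_u A_nv = 177.1 kN; 0.6 F_y A_gv = 198 kN → shear rupture governs the shear term.
R_n = 177.1 + 1.0 × 410 × 400 / 1000 = 341.1 kN.
Design strength φR_n = 0.75 × 341.1 = 256 kN.

256 kN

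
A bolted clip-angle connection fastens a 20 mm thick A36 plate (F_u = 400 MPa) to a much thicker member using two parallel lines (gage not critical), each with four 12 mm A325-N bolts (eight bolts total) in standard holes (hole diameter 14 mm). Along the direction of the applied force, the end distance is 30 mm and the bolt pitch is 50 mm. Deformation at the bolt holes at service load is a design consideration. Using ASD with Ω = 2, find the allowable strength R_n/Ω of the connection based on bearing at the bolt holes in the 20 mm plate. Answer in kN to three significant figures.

Per bolt r_n = 1.2 l_c t F_u ≤ 2.4 d t F_u; upper limit = 2.4 × 12 × 20 × 400 / 1000 = 230.4 kN.
Edge bolt: l_c = 30 − 14/2 = 23 mm → 1.2 × 23 × 20 × 400 / 1000 = 220.8 → r_n = 220.8 kN.
Interior bolts: l_c = 50 − 14 = 36 mm → 1.2 × 36 × 20 × 400 / 1000 = 345.6 → r_n = 230.4 kN.
R_n = 2 × 220.8 + 6 × 230.4 = 1824 kN.
Allowable strength R_n/Ω = 1824 / 2 = 912 kN.

912 kN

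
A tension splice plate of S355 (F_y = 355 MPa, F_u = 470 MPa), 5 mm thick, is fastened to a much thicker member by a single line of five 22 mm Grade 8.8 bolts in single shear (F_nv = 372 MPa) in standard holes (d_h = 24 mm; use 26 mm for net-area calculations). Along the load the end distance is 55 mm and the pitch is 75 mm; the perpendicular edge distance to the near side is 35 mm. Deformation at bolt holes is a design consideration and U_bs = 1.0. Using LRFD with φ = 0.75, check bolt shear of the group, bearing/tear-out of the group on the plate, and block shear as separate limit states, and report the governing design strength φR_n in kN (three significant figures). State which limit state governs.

Bolt shear: A_b = π·22²/4 = 380.1 mm²; R_n = 372 × 380.1 × 5 × 1 / 1000 = 707 kN → 0.75 × 707 = 530 kN.
Bearing: edge l_c = 43, r_n = 121.3 kN; interior l_c = 51, r_n = 124.1 kN; R_n = 121.3 + 4·124.1 = 617.6 kN → 463 kN.
Block shear: A_gv = 1775, A_nv = 1190, A_nt = 110 mm²; R_n = min(0.6F_uA_nv, 0.6F_yA_gv) + U_bs·F_u·A_nt = 387.3 kN → 290 kN.
Block shear governs: 290 kN.

290 kN (block shear governs)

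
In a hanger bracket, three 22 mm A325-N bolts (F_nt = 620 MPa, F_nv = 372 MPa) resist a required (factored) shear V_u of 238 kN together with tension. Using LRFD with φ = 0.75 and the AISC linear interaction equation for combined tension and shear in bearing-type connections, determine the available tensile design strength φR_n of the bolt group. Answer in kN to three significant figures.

A_b = π·22²/4 = 380.1 mm²; f_rv = 238 × 1000 / (3 × 380.1) = 208.7 MPa.
F'_nt = 1.3 F_nt − (F_nt / φF_nv) f_rv = 1.3·620 − (620/(0.75·372))·208.7 = 342.2 MPa, capped at F_nt → F'_nt = 342.2 MPa.
R_n = F'_nt · A_b · n = 342.2 × 380.1 × 3 / 1000 = 390.3 kN.
Design strength φR_n = 0.75 × 390.3 = 293 kN.

293 kN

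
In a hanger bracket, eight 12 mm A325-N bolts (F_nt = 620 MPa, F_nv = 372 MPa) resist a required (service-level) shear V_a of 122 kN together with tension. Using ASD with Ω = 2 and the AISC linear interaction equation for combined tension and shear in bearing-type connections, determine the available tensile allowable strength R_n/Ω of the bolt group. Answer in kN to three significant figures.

A_b = π·12²/4 = 113.1 mm²; f_rv = 122 × 1000 / (8 × 113.1) = 134.8 MPa.
F'_nt = 1.3 F_nt − (Ω F_nt / F_nv) f_rv = 1.3·620 − (2·620/372)·134.8 = 356.5 MPa, capped at F_nt → F'_nt = 356.5 MPa.
R_n = F'_nt · A_b · n = 356.5 × 113.1 × 8 / 1000 = 322.6 kN.
Allowable strength R_n/Ω = 322.6 / 2 = 161 kN.

161 kN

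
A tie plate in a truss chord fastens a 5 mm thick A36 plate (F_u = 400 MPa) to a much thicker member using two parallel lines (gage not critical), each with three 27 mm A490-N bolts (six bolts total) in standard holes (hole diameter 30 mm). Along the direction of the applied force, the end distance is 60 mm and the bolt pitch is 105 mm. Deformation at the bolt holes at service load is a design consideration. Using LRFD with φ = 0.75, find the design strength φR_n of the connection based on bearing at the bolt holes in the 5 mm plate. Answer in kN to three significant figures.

551 kN

Per bolt r_n = 1.2 l_c t F_u ≤ 2.4 d t F_u; upper limit = 2.4 × 27 × 5 × 400 / 1000 = 129.6 kN.
Edge bolt: l_c = 60 − 30/2 = 45 mm → 1.2 × 45 × 5 × 400 / 1000 = 108 → r_n = 108 kN.
Interior bolts: l_c = 105 − 30 = 75 mm → 1.2 × 75 × 5 × 400 / 1000 = 180 → r_n = 129.6 kN.
R_n = 2 × 108 + 4 × 129.6 = 734.4 kN.
Design strength φR_n = 0.75 × 734.4 = 551 kN.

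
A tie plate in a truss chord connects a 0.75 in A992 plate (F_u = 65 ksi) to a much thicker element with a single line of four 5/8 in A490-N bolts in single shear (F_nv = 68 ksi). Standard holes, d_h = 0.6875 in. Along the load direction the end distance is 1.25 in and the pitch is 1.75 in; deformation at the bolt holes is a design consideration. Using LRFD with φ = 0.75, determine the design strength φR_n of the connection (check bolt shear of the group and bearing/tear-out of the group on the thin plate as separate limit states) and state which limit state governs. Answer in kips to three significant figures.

Bolt shear: A_b = π·0.625²/4 = 0.3068 in²; R_n = 68 × 0.3068 × 4 × 1 = 83.45 kips → 0.75 × 83.45 = 62.6 kips.
Bearing (1.2 l_c t F_u ≤ 2.4 d t F_u): upper limit = 2.4·0.625·0.75·65 = 73.12 kips.
  Edge l_c = 1.25 − 0.6875/2 = 0.9062 → r_n = 53.02 kips; interior l_c = 1.75 − 0.6875 = 1.062 → r_n = 62.16 kips.
  R_n,bearing = 1·53.02 + 3·62.16 = 239.5 kips → 0.75 × 239.5 = 180 kips.
Bolt shear governs: 62.6 kips.

62.6 kips (bolt shear governs)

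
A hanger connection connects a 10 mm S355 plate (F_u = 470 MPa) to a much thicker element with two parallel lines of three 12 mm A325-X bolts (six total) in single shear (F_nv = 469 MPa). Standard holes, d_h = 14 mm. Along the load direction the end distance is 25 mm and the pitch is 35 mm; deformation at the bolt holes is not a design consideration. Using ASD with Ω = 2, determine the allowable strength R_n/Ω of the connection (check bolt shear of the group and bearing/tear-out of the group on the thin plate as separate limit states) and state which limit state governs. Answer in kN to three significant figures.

Bolt shear: A_b = π·12²/4 = 113.1 mm²; R_n = 469 × 113.1 × 6 × 1 / 1000 = 318.3 kN → 318.3 / 2 = 159 kN.
Bearing (1.5 l_c t F_u ≤ 3.0 d t F_u): upper limit = 3.0·12·10·470 / 1000 = 169.2 kN.
  Edge l_c = 25 − 14/2 = 18 → r_n = 126.9 kN; interior l_c = 35 − 14 = 21 → r_n = 148.1 kN.
  R_n,bearing = 2·126.9 + 4·148.1 = 846 kN → 846 / 2 = 423 kN.
Bolt shear governs: 159 kN.

159 kN (bolt shear governs)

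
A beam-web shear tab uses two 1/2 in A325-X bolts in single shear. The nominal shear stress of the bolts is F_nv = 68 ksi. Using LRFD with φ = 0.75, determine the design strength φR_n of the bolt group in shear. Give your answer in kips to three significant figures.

20 kips

A_b = π × 0.5² / 4 = 0.1963 in².
R_n = F_nv · A_b · n · n_s = 68 × 0.1963 × 2 × 1 = 26.7 kips.
Design strength φR_n = 0.75 × 26.7 = 20 kips.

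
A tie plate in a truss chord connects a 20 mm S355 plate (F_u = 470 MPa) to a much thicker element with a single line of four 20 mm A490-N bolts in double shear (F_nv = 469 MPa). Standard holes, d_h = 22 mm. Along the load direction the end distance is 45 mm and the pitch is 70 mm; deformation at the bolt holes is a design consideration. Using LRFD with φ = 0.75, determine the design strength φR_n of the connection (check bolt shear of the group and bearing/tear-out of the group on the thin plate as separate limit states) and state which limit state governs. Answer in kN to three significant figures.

884 kN (bolt shear governs)

Bolt shear: A_b = π·20²/4 = 314.2 mm²; R_n = 469 × 314.2 × 4 × 2 / 1000 = 1179 kN → 0.75 × 1179 = 884 kN.
Bearing (1.2 l_c t F_u ≤ 2.4 d t F_u): upper limit = 2.4·20·20·470 / 1000 = 451.2 kN.
  Edge l_c = 45 − 22/2 = 34 → r_n = 383.5 kN; interior l_c = 70 − 22 = 48 → r_n = 451.2 kN.
  R_n,bearing = 1·383.5 + 3·451.2 = 1737 kN → 0.75 × 1737 = 1300 kN.
Bolt shear governs: 884 kN.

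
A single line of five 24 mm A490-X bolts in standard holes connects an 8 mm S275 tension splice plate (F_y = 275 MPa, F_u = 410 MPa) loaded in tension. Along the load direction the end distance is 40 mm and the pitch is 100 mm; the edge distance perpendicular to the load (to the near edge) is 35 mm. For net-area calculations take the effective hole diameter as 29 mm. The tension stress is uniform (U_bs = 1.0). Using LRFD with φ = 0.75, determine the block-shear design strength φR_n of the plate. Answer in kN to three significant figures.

Shear plane L_v = 40 + 4·100 = 440 mm; A_gv = 440 × 8 = 3520 mm².
A_nv = (440 − 4.5·29) × 8 = 2476 mm².
A_nt = (35 − 0.5·29) × 8 = 164 mm².
0.6 F_u A_nv = 609.1 kN; 0.6 F_y A_gv = 580.8 kN → shear yielding governs the shear term.
R_n = 580.8 + 1.0 × 410 × 164 / 1000 = 648 kN.
Design strength φR_n = 0.75 × 648 = 486 kN.

486 kN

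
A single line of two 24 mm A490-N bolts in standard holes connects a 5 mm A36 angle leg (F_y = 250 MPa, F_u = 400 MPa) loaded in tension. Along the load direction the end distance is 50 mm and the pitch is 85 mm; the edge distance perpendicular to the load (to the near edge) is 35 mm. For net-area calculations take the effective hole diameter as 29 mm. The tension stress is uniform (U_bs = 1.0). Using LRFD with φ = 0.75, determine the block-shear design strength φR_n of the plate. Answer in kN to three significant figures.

107 kN

Shear plane L_v = 50 + 1·85 = 135 mm; A_gv = 135 × 5 = 675 mm².
A_nv = (135 − 1.5·29) × 5 = 457.5 mm².
A_nt = (35 − 0.5·29) × 5 = 102.5 mm².
0.6 F_u A_nv = 109.8 kN; 0.6 F_y A_gv = 101.2 kN → shear yielding governs the shear term.
R_n = 101.2 + 1.0 × 400 × 102.5 / 1000 = 142.2 kN.
Design strength φR_n = 0.75 × 142.2 = 107 kN.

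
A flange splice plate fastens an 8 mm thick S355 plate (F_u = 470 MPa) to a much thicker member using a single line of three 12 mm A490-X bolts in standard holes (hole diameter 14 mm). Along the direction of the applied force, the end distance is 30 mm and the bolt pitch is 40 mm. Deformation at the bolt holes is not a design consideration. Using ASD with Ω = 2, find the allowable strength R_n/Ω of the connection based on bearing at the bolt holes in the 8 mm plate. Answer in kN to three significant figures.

Per bolt r_n = 1.5 l_c t F_u ≤ 3.0 d t F_u; upper limit = 3.0 × 12 × 8 × 470 / 1000 = 135.4 kN.
Edge bolt: l_c = 30 − 14/2 = 23 mm → 1.5 × 23 × 8 × 470 / 1000 = 129.7 → r_n = 129.7 kN.
Interior bolts: l_c = 40 − 14 = 26 mm → 1.5 × 26 × 8 × 470 / 1000 = 146.6 → r_n = 135.4 kN.
R_n = 1 × 129.7 + 2 × 135.4 = 400.4 kN.
Allowable strength R_n/Ω = 400.4 / 2 = 200 kN.

200 kN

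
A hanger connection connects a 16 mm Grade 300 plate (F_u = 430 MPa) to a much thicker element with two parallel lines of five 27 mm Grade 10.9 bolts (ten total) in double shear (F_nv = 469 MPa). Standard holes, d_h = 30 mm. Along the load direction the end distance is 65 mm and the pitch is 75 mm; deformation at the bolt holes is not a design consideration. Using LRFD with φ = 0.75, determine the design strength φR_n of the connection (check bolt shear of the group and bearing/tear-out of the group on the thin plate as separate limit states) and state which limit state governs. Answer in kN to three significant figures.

Bolt shear: A_b = π·27²/4 = 572.6 mm²; R_n = 469 × 572.6 × 10 × 2 / 1000 = 5371 kN → 0.75 × 5371 = 4030 kN.
Bearing (1.5 l_c t F_u ≤ 3.0 d t F_u): upper limit = 3.0·27·16·430 / 1000 = 557.3 kN.
  Edge l_c = 65 − 30/2 = 50 → r_n = 516 kN; interior l_c = 75 − 30 = 45 → r_n = 464.4 kN.
  R_n,bearing = 2·516 + 8·464.4 = 4747 kN → 0.75 × 4747 = 3560 kN.
Bearing governs: 3560 kN.

3560 kN (bearing governs)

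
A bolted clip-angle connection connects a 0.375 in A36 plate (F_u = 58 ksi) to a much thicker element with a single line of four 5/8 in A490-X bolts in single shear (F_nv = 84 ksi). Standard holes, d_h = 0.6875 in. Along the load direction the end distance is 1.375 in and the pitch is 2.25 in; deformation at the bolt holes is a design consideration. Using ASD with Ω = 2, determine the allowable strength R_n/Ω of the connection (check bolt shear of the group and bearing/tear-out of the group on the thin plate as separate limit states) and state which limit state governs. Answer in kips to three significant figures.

51.5 kips (bolt shear governs)

Bolt shear: A_b = π·0.625²/4 = 0.3068 in²; R_n = 84 × 0.3068 × 4 × 1 = 103.1 kips → 103.1 / 2 = 51.5 kips.
Bearing (1.2 l_c t F_u ≤ 2.4 d t F_u): upper limit = 2.4·0.625·0.375·58 = 32.62 kips.
  Edge l_c = 1.375 − 0.6875/2 = 1.031 → r_n = 26.92 kips; interior l_c = 2.25 − 0.6875 = 1.562 → r_n = 32.62 kips.
  R_n,bearing = 1·26.92 + 3·32.62 = 124.8 kips → 124.8 / 2 = 62.4 kips.
Bolt shear governs: 51.5 kips.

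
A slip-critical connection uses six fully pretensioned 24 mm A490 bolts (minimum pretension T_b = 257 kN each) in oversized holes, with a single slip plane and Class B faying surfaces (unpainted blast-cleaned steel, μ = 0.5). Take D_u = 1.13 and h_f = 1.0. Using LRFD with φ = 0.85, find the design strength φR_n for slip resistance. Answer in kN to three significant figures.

741 kN

R_n = μ · D_u · h_f · T_b · n_s · n_b = 0.5 × 1.13 × 1.0 × 257 × 1 × 6 = 871.2 kN.
Design strength φR_n = 0.85 × 871.2 = 741 kN.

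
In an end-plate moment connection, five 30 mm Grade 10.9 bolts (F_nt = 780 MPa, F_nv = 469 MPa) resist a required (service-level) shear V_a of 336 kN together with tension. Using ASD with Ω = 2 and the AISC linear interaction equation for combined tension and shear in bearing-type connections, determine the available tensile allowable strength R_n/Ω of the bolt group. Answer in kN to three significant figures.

A_b = π·30²/4 = 706.9 mm²; f_rv = 336 × 1000 / (5 × 706.9) = 95.07 MPa.
F'_nt = 1.3 F_nt − (Ω F_nt / F_nv) f_rv = 1.3·780 − (2·780/469)·95.07 = 697.8 MPa, capped at F_nt → F'_nt = 697.8 MPa.
R_n = F'_nt · A_b · n = 697.8 × 706.9 × 5 / 1000 = 2466 kN.
Allowable strength R_n/Ω = 2466 / 2 = 1230 kN.

1230 kN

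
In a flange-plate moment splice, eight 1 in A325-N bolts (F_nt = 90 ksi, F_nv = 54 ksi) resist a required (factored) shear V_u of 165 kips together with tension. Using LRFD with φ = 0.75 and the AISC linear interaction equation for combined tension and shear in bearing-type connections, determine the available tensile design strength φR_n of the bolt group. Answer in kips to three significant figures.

276 kips

A_b = π·1²/4 = 0.7854 in²; f_rv = 165 / (8 × 0.7854) = 26.26 ksi.
F'_nt = 1.3 F_nt − (F_nt / φF_nv) f_rv = 1.3·90 − (90/(0.75·54))·26.26 = 58.64 ksi, capped at F_nt → F'_nt = 58.64 ksi.
R_n = F'_nt · A_b · n = 58.64 × 0.7854 × 8 = 368.5 kips.
Design strength φR_n = 0.75 × 368.5 = 276 kips.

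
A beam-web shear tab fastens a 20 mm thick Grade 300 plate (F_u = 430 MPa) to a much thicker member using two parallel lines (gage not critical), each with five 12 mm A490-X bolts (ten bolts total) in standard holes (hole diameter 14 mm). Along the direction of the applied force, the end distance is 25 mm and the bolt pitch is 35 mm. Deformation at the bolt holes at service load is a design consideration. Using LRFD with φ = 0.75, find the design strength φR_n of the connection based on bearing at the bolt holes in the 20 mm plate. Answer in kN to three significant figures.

Per bolt r_n = 1.2 l_c t F_u ≤ 2.4 d t F_u; upper limit = 2.4 × 12 × 20 × 430 / 1000 = 247.7 kN.
Edge bolt: l_c = 25 − 14/2 = 18 mm → 1.2 × 18 × 20 × 430 / 1000 = 185.8 → r_n = 185.8 kN.
Interior bolts: l_c = 35 − 14 = 21 mm → 1.2 × 21 × 20 × 430 / 1000 = 216.7 → r_n = 216.7 kN.
R_n = 2 × 185.8 + 8 × 216.7 = 2105 kN.
Design strength φR_n = 0.75 × 2105 = 1580 kN.

1580 kN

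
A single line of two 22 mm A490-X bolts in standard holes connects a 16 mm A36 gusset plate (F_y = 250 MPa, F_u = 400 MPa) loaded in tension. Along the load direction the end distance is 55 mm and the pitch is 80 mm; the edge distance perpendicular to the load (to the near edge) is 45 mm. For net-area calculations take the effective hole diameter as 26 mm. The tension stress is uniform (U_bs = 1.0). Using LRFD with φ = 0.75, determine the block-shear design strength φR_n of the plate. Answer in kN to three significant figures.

397 kN

Shear plane L_v = 55 + 1·80 = 135 mm; A_gv = 135 × 16 = 2160 mm².
A_nv = (135 − 1.5·26) × 16 = 1536 mm².
A_nt = (45 − 0.5·26) × 16 = 512 mm².
0.6 F_u A_nv = 368.6 kN; 0.6 F_y A_gv = 324 kN → shear yielding governs the shear term.
R_n = 324 + 1.0 × 400 × 512 / 1000 = 528.8 kN.
Design strength φR_n = 0.75 × 528.8 = 397 kN.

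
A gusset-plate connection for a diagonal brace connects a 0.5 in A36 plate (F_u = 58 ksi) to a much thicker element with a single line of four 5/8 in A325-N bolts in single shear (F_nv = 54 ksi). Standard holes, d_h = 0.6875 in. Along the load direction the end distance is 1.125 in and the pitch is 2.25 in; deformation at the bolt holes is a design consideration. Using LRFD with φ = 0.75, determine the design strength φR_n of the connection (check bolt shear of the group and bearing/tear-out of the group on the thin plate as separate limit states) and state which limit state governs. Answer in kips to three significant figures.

Bolt shear: A_b = π·0.625²/4 = 0.3068 in²; R_n = 54 × 0.3068 × 4 × 1 = 66.27 kips → 0.75 × 66.27 = 49.7 kips.
Bearing (1.2 l_c t F_u ≤ 2.4 d t F_u): upper limit = 2.4·0.625·0.5·58 = 43.5 kips.
  Edge l_c = 1.125 − 0.6875/2 = 0.7812 → r_n = 27.19 kips; interior l_c = 2.25 − 0.6875 = 1.562 → r_n = 43.5 kips.
  R_n,bearing = 1·27.19 + 3·43.5 = 157.7 kips → 0.75 × 157.7 = 118 kips.
Bolt shear governs: 49.7 kips.

49.7 kips (bolt shear governs)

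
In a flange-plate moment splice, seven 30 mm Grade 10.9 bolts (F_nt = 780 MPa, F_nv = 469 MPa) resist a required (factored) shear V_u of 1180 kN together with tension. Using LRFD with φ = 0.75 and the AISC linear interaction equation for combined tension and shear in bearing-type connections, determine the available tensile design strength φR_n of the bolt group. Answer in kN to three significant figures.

1800 kN

A_b = π·30²/4 = 706.9 mm²; f_rv = 1180 × 1000 / (7 × 706.9) = 238.5 MPa.
F'_nt = 1.3 F_nt − (F_nt / φF_nv) f_rv = 1.3·780 − (780/(0.75·469))·238.5 = 485.2 MPa, capped at F_nt → F'_nt = 485.2 MPa.
R_n = F'_nt · A_b · n = 485.2 × 706.9 × 7 / 1000 = 2401 kN.
Design strength φR_n = 0.75 × 2401 = 1800 kN.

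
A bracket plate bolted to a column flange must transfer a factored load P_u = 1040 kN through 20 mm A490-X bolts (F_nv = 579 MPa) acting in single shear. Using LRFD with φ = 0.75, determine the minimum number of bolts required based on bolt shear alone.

8 bolts

A_b = π·20²/4 = 314.2 mm².
Per-bolt design strength φR_n = 0.75 × 579 × 314.2 × 1 / 1000 = 136.4 kN.
n ≥ 1040 / 136.4 = 7.623 → use 8 bolts.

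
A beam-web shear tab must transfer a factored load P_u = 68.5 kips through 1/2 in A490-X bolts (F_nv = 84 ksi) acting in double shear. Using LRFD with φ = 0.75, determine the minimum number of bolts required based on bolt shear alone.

3 bolts

A_b = π·0.5²/4 = 0.1963 in².
Per-bolt design strength φR_n = 0.75 × 84 × 0.1963 × 2 = 24.74 kips.
n ≥ 68.5 / 24.74 = 2.769 → use 3 bolts.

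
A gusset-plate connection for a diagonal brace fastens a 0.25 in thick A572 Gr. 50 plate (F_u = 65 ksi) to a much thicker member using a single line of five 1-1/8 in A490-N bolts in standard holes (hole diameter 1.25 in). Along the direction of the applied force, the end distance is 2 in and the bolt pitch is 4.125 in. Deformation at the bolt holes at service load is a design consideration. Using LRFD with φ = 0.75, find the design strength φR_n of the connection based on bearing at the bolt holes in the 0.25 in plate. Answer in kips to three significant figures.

Per bolt r_n = 1.2 l_c t F_u ≤ 2.4 d t F_u; upper limit = 2.4 × 1.125 × 0.25 × 65 = 43.87 kips.
Edge bolt: l_c = 2 − 1.25/2 = 1.375 in → 1.2 × 1.375 × 0.25 × 65 = 26.81 → r_n = 26.81 kips.
Interior bolts: l_c = 4.125 − 1.25 = 2.875 in → 1.2 × 2.875 × 0.25 × 65 = 56.06 → r_n = 43.87 kips.
R_n = 1 × 26.81 + 4 × 43.87 = 202.3 kips.
Design strength φR_n = 0.75 × 202.3 = 152 kips.

152 kips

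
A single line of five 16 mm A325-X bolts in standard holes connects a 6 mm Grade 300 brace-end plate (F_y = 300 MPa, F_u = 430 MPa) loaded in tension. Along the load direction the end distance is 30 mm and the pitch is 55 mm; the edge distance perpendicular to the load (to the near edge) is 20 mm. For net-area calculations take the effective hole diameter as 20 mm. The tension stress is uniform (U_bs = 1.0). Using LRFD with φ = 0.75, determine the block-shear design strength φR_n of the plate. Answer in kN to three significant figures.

205 kN

Shear plane L_v = 30 + 4·55 = 250 mm; A_gv = 250 × 6 = 1500 mm².
A_nv = (250 − 4.5·20) × 6 = 960 mm².
A_nt = (20 − 0.5·20) × 6 = 60 mm².
0.6 F_u A_nv = 247.7 kN; 0.6 F_y A_gv = 270 kN → shear rupture governs the shear term.
R_n = 247.7 + 1.0 × 430 × 60 / 1000 = 273.5 kN.
Design strength φR_n = 0.75 × 273.5 = 205 kN.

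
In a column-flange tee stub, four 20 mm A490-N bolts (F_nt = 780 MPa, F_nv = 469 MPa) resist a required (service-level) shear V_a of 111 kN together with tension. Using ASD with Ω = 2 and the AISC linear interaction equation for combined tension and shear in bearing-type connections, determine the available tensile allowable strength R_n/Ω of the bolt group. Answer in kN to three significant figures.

453 kN

A_b = π·20²/4 = 314.2 mm²; f_rv = 111 × 1000 / (4 × 314.2) = 88.33 MPa.
F'_nt = 1.3 F_nt − (Ω F_nt / F_nv) f_rv = 1.3·780 − (2·780/469)·88.33 = 720.2 MPa, capped at F_nt → F'_nt = 720.2 MPa.
R_n = F'_nt · A_b · n = 720.2 × 314.2 × 4 / 1000 = 905 kN.
Allowable strength R_n/Ω = 905 / 2 = 453 kN.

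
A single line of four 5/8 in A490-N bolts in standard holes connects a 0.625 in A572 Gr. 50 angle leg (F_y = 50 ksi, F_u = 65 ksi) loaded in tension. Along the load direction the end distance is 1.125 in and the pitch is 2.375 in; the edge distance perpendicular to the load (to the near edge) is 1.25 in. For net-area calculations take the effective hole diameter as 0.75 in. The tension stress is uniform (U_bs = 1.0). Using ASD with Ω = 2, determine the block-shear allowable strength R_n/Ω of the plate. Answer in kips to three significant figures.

86.3 kips

Shear plane L_v = 1.125 + 3·2.375 = 8.25 in; A_gv = 8.25 × 0.625 = 5.156 in².
A_nv = (8.25 − 3.5·0.75) × 0.625 = 3.516 in².
A_nt = (1.25 − 0.5·0.75) × 0.625 = 0.5469 in².
0.6 F_u A_nv = 137.1 kips; 0.6 F_y A_gv = 154.7 kips → shear rupture governs the shear term.
R_n = 137.1 + 1.0 × 65 × 0.5469 = 172.7 kips.
Allowable strength R_n/Ω = 172.7 / 2 = 86.3 kips.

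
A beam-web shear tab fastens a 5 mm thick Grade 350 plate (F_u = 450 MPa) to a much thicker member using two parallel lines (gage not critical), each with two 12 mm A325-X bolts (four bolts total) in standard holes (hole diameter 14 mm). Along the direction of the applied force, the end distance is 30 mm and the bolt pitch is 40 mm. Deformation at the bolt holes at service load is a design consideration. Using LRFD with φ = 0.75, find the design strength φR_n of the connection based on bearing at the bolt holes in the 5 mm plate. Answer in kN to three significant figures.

190 kN

Per bolt r_n = 1.2 l_c t F_u ≤ 2.4 d t F_u; upper limit = 2.4 × 12 × 5 × 450 / 1000 = 64.8 kN.
Edge bolt: l_c = 30 − 14/2 = 23 mm → 1.2 × 23 × 5 × 450 / 1000 = 62.1 → r_n = 62.1 kN.
Interior bolts: l_c = 40 − 14 = 26 mm → 1.2 × 26 × 5 × 450 / 1000 = 70.2 → r_n = 64.8 kN.
R_n = 2 × 62.1 + 2 × 64.8 = 253.8 kN.
Design strength φR_n = 0.75 × 253.8 = 190 kN.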